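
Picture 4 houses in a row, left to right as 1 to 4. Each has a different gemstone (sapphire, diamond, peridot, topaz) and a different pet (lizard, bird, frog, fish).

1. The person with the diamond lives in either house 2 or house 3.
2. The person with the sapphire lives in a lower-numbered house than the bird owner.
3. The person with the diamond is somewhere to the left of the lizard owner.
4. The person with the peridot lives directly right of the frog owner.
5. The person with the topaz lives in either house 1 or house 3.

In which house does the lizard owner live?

4

That leaves peridot as the gemstone for house 4.
Clue 4 places the frog owner in house 3.
House 1's pet must be fish (nothing else left).
So house 2 gets bird for pet.
House 4 pet: only lizard fits.
Clue 2: the person with the sapphire is in house 1.
House 2's gemstone must be diamond (nothing else left).
That leaves topaz as the gemstone for house 3.
So: house 1 = sapphire/fish, house 2 = diamond/bird, house 3 = topaz/frog, house 4 = peridot/lizard.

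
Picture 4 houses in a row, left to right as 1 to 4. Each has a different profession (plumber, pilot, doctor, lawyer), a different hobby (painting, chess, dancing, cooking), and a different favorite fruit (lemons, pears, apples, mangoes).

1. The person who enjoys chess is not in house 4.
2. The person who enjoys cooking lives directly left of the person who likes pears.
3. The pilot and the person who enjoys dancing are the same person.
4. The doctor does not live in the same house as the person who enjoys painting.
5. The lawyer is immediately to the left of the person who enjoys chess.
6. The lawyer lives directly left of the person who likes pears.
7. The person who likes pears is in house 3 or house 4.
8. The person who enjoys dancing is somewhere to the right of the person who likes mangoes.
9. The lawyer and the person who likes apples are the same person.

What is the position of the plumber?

From clue 7, the person who likes pears must be in house 3.
The only favorite fruit still possible for house 4 is lemons.
Clue 2 places the person who enjoys cooking in house 2.
By clue 6, the lawyer is in house 2.
By clue 9, the person who likes apples is in house 2.
So house 1 gets painting for hobby.
So house 4 gets dancing for hobby.
The only favorite fruit still possible for house 1 is mangoes.
The pilot is in house 4 (clue 3).
That leaves plumber as the profession for house 1.
That leaves doctor as the profession for house 3.
That leaves chess as the hobby for house 3.
So: house 1 = plumber/painting/mangoes, house 2 = lawyer/cooking/apples, house 3 = doctor/chess/pears, house 4 = pilot/dancing/lemons.

1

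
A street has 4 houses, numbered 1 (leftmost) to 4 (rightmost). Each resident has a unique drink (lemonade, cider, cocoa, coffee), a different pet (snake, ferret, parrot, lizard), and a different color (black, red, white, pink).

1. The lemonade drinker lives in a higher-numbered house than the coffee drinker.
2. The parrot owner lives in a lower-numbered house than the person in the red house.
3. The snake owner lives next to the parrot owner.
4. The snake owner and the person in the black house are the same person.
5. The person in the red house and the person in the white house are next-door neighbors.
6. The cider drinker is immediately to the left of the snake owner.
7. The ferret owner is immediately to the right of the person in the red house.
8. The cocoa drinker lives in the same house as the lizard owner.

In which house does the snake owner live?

2

The cider drinker is narrowed to house 1 or 2; consider each.
Placing it in house 2 leads to a contradiction, so it's in house 1.
By clue 6, the snake owner is in house 2.
So house 1 gets parrot for pet.
From clue 4, the person in the black house must be in house 2.
So house 2 gets coffee for drink.
That leaves red as the color for house 3.
Clue 5: the person in the white house is in house 4.
The ferret owner is in house 4 (clue 7).
House 3 pet: only lizard fits.
That leaves pink as the color for house 1.
By clue 8, the cocoa drinker is in house 3.
House 4 drink: only lemonade fits.
So: house 1 = cider/parrot/pink, house 2 = coffee/snake/black, house 3 = cocoa/lizard/red, house 4 = lemonade/ferret/white.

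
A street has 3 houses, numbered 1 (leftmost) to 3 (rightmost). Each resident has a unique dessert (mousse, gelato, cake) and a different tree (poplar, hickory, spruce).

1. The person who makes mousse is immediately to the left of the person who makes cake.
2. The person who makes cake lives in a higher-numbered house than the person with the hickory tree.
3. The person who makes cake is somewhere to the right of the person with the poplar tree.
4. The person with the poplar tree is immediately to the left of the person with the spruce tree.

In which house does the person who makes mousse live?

That leaves spruce as the tree for house 3.
Clue 4: the person with the poplar tree is in house 2.
The only tree still possible for house 1 is hickory.
From clue 3, the person who makes cake must be in house 3.
By clue 1, the person who makes mousse is in house 2.
That leaves gelato as the dessert for house 1.
So: house 1 = gelato/hickory, house 2 = mousse/poplar, house 3 = cake/spruce.

2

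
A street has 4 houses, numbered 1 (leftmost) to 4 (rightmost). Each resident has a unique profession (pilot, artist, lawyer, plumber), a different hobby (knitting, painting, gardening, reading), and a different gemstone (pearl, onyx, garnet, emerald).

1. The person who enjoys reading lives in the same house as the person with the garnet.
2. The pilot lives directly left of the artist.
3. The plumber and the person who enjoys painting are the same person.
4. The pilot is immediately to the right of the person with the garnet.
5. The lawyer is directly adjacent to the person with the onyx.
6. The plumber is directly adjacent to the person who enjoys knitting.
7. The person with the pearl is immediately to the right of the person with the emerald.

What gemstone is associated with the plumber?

The artist is narrowed to house 3 or 4; consider each.
Placing it in house 4 leads to a contradiction, so it's in house 3.
From clue 2, the pilot must be in house 2.
Clue 4: the person with the garnet is in house 1.
The person who enjoys reading is in house 1 (clue 1).
That leaves pearl as the gemstone for house 4.
From clue 3, the plumber must be in house 4.
From clue 6, the person who enjoys knitting must be in house 3.
The person with the emerald is in house 3 (clue 7).
House 1 profession: only lawyer fits.
So house 2 gets gardening for hobby.
The only hobby still possible for house 4 is painting.
House 2 gemstone: only onyx fits.
So: house 1 = lawyer/reading/garnet, house 2 = pilot/gardening/onyx, house 3 = artist/knitting/emerald, house 4 = plumber/painting/pearl.

pearl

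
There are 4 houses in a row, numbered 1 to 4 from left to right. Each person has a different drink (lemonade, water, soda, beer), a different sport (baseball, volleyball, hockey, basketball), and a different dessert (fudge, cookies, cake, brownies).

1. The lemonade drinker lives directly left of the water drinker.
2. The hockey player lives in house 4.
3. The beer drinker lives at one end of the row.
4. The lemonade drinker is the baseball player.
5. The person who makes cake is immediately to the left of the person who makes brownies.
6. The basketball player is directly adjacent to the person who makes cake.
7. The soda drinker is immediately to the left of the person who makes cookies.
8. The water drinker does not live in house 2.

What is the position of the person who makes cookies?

The hockey player is in house 4 (clue 2).
The beer drinker is narrowed to house 1 or 4; consider each.
Placing it in house 4 leads to a contradiction, so it's in house 1.
House 4 drink: only water fits.
From clue 1, the lemonade drinker must be in house 3.
From clue 4, the baseball player must be in house 3.
House 2 drink: only soda fits.
From clue 7, the person who makes cookies must be in house 3.
The person who makes cake is in house 1 (clue 5).
Clue 5 places the person who makes brownies in house 2.
Clue 6: the basketball player is in house 2.
That leaves volleyball as the sport for house 1.
That leaves fudge as the dessert for house 4.
So: house 1 = beer/volleyball/cake, house 2 = soda/basketball/brownies, house 3 = lemonade/baseball/cookies, house 4 = water/hockey/fudge.

3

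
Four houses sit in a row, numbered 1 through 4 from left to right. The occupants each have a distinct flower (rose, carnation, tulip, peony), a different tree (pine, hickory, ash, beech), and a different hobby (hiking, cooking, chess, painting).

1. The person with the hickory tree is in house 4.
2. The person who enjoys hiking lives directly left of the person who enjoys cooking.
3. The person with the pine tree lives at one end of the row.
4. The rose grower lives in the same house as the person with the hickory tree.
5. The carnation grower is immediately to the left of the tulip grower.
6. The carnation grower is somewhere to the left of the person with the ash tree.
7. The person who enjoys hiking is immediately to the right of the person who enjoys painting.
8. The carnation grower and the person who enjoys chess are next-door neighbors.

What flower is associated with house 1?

The person with the hickory tree is in house 4 (clue 1).
From clue 4, the rose grower must be in house 4.
The only tree still possible for house 1 is pine.
The only hobby still possible for house 4 is cooking.
Clue 2: the person who enjoys hiking is in house 3.
Clue 7 places the person who enjoys painting in house 2.
The only hobby still possible for house 1 is chess.
The carnation grower is in house 2 (clue 8).
House 1 flower: only peony fits.
So house 3 gets tulip for flower.
Clue 6: the person with the ash tree is in house 3.
So house 2 gets beech for tree.
So: house 1 = peony/pine/chess, house 2 = carnation/beech/painting, house 3 = tulip/ash/hiking, house 4 = rose/hickory/cooking.

peony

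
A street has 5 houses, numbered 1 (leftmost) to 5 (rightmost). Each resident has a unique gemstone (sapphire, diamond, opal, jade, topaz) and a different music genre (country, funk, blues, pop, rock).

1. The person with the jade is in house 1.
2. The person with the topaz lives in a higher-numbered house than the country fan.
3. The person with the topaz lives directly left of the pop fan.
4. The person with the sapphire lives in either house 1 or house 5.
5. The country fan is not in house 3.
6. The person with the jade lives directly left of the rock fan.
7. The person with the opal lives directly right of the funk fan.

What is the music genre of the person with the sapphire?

blues

By clue 1, the person with the jade is in house 1.
The rock fan is in house 2 (clue 6).
Clue 2: the country fan is in house 1.
The only gemstone still possible for house 5 is sapphire.
From clue 7, the person with the opal must be in house 4.
From clue 7, the funk fan must be in house 3.
Clue 3 places the person with the topaz in house 3.
From clue 3, the pop fan must be in house 4.
House 2's gemstone must be diamond (nothing else left).
House 5 music genre: only blues fits.
So: house 1 = jade/country, house 2 = diamond/rock, house 3 = topaz/funk, house 4 = opal/pop, house 5 = sapphire/blues.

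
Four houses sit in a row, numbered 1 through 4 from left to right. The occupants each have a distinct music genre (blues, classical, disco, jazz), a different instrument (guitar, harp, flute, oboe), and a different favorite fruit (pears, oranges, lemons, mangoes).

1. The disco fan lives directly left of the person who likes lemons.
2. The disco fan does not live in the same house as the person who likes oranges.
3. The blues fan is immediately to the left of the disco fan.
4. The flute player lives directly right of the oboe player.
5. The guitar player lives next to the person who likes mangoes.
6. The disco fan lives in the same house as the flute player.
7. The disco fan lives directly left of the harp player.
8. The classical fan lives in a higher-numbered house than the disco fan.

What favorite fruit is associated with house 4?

The blues fan is narrowed to house 1 or 2; consider each.
Placing it in house 1 leads to a contradiction, so it's in house 2.
By clue 3, the disco fan is in house 3.
Clue 6: the flute player is in house 3.
The harp player is in house 4 (clue 7).
Clue 8: the classical fan is in house 4.
House 1's music genre must be jazz (nothing else left).
Clue 1: the person who likes lemons is in house 4.
The oboe player is in house 2 (clue 4).
That leaves guitar as the instrument for house 1.
Clue 5 places the person who likes mangoes in house 2.
The only favorite fruit still possible for house 3 is pears.
House 1's favorite fruit must be oranges (nothing else left).
So: house 1 = jazz/guitar/oranges, house 2 = blues/oboe/mangoes, house 3 = disco/flute/pears, house 4 = classical/harp/lemons.

lemons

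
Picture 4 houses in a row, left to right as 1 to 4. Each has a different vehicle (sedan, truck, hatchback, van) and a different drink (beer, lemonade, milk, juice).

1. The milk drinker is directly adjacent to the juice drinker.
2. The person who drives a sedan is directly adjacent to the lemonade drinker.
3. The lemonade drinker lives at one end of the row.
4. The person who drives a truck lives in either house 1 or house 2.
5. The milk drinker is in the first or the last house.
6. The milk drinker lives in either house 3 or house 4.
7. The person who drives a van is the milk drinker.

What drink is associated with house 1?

From clue 6, the milk drinker must be in house 4.
Clue 7: the person who drives a van is in house 4.
By clue 1, the juice drinker is in house 3.
By clue 2, the person who drives a sedan is in house 2.
That leaves truck as the vehicle for house 1.
House 3 vehicle: only hatchback fits.
House 1's drink must be lemonade (nothing else left).
So house 2 gets beer for drink.
So: house 1 = truck/lemonade, house 2 = sedan/beer, house 3 = hatchback/juice, house 4 = van/milk.

lemonade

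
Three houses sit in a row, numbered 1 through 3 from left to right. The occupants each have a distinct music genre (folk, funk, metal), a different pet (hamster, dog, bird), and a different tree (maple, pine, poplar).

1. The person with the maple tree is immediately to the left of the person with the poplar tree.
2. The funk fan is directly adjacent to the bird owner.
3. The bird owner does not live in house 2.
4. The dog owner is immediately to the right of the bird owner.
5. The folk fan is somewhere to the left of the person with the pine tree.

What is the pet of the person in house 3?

hamster

The dog owner is in house 2 (clue 4).
Clue 4: the bird owner is in house 1.
The only pet still possible for house 3 is hamster.
That leaves maple as the tree for house 1.
Clue 1 places the person with the poplar tree in house 2.
The funk fan is in house 2 (clue 2).
That leaves metal as the music genre for house 3.
House 3 tree: only pine fits.
That leaves folk as the music genre for house 1.
So: house 1 = folk/bird/maple, house 2 = funk/dog/poplar, house 3 = metal/hamster/pine.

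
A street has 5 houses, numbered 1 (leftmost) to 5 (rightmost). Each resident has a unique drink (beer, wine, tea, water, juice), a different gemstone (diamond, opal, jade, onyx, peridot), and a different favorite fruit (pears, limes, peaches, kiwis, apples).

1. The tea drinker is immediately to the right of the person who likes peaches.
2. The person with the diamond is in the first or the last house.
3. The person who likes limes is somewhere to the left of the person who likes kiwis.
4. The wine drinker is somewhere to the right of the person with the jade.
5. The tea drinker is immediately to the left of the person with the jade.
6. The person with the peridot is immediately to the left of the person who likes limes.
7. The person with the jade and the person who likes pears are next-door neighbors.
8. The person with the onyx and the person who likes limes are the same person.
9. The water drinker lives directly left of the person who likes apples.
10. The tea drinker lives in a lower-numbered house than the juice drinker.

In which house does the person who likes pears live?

The only favorite fruit still possible for house 1 is peaches.
From clue 1, the tea drinker must be in house 2.
By clue 5, the person with the jade is in house 3.
Clue 8: the person with the onyx is in house 2.
Clue 8: the person who likes limes is in house 2.
So house 1 gets peridot for gemstone.
So house 4 gets opal for gemstone.
So house 5 gets diamond for gemstone.
The only favorite fruit still possible for house 3 is kiwis.
So house 5 gets apples for favorite fruit.
Clue 9: the water drinker is in house 4.
So house 1 gets beer for drink.
The only drink still possible for house 3 is juice.
The only drink still possible for house 5 is wine.
House 4 favorite fruit: only pears fits.
So: house 1 = beer/peridot/peaches, house 2 = tea/onyx/limes, house 3 = juice/jade/kiwis, house 4 = water/opal/pears, house 5 = wine/diamond/apples.

4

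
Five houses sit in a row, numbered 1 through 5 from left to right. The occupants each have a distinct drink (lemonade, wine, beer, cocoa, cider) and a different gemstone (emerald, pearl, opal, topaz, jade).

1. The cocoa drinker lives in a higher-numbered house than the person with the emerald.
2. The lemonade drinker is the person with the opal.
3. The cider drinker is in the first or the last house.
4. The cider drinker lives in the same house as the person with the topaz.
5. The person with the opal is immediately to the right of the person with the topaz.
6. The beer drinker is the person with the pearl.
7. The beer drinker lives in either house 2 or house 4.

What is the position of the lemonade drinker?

From clue 5, the person with the opal must be in house 2.
Clue 5: the person with the topaz is in house 1.
From clue 2, the lemonade drinker must be in house 2.
Clue 4: the cider drinker is in house 1.
The beer drinker is in house 4 (clue 6).
By clue 6, the person with the pearl is in house 4.
The only drink still possible for house 3 is wine.
So house 5 gets cocoa for drink.
The only gemstone still possible for house 5 is jade.
House 3 gemstone: only emerald fits.
So: house 1 = cider/topaz, house 2 = lemonade/opal, house 3 = wine/emerald, house 4 = beer/pearl, house 5 = cocoa/jade.

2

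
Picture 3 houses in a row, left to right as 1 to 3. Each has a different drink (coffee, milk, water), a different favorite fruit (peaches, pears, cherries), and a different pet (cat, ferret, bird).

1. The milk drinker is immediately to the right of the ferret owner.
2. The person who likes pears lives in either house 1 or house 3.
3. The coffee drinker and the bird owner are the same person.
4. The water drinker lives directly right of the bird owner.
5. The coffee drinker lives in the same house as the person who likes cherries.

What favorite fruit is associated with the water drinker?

That leaves coffee as the drink for house 1.
House 3 pet: only cat fits.
From clue 3, the bird owner must be in house 1.
From clue 4, the water drinker must be in house 2.
The person who likes cherries is in house 1 (clue 5).
So house 3 gets milk for drink.
The only favorite fruit still possible for house 2 is peaches.
House 3's favorite fruit must be pears (nothing else left).
House 2 pet: only ferret fits.
So: house 1 = coffee/cherries/bird, house 2 = water/peaches/ferret, house 3 = milk/pears/cat.

peaches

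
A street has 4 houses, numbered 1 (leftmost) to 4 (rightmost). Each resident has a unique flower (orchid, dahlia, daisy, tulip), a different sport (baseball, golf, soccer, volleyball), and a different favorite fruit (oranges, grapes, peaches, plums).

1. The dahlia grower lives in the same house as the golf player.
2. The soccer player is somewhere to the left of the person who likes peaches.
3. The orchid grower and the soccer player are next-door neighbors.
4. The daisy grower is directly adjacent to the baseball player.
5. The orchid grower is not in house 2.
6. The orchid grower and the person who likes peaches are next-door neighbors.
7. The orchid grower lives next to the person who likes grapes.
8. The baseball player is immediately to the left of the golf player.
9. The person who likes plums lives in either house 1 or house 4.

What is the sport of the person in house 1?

The orchid grower is narrowed to house 3 or 4; consider each.
Placing it in house 4 leads to a contradiction, so it's in house 3.
From clue 3, the soccer player must be in house 2.
From clue 6, the person who likes peaches must be in house 4.
House 1's favorite fruit must be plums (nothing else left).
That leaves oranges as the favorite fruit for house 3.
From clue 1, the dahlia grower must be in house 4.
By clue 1, the golf player is in house 4.
The baseball player is in house 3 (clue 8).
The only flower still possible for house 1 is tulip.
House 2 flower: only daisy fits.
So house 1 gets volleyball for sport.
House 2's favorite fruit must be grapes (nothing else left).
So: house 1 = tulip/volleyball/plums, house 2 = daisy/soccer/grapes, house 3 = orchid/baseball/oranges, house 4 = dahlia/golf/peaches.

volleyball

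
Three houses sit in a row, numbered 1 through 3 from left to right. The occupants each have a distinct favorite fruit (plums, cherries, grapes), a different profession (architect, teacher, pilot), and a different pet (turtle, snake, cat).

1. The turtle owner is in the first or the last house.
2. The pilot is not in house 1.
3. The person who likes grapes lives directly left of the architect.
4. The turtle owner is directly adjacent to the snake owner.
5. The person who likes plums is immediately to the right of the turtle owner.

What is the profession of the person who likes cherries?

pilot

The snake owner is in house 2 (clue 4).
By clue 5, the person who likes plums is in house 2.
By clue 5, the turtle owner is in house 1.
So house 1 gets grapes for favorite fruit.
So house 3 gets cherries for favorite fruit.
House 1 profession: only teacher fits.
That leaves cat as the pet for house 3.
From clue 3, the architect must be in house 2.
House 3 profession: only pilot fits.
So: house 1 = grapes/teacher/turtle, house 2 = plums/architect/snake, house 3 = cherries/pilot/cat.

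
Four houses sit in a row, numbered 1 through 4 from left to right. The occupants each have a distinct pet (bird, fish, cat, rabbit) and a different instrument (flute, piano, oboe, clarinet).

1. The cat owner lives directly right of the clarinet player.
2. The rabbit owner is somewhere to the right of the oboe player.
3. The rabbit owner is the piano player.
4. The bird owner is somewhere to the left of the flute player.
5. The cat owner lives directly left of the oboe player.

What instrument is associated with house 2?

flute

By clue 5, the cat owner is in house 2.
The oboe player is in house 3 (clue 5).
House 1 instrument: only clarinet fits.
Clue 2: the rabbit owner is in house 4.
Clue 3 places the piano player in house 4.
House 2 instrument: only flute fits.
Clue 4: the bird owner is in house 1.
House 3's pet must be fish (nothing else left).
So: house 1 = bird/clarinet, house 2 = cat/flute, house 3 = fish/oboe, house 4 = rabbit/piano.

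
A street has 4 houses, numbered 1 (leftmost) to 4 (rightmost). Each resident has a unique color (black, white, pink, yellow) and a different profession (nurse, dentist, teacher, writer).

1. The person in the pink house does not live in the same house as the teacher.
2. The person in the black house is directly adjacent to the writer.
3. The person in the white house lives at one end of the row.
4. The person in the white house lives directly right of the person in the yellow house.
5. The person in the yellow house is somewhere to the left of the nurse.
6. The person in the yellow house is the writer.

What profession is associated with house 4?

From clue 4, the person in the white house must be in house 4.
By clue 4, the person in the yellow house is in house 3.
Clue 5: the nurse is in house 4.
Clue 6: the writer is in house 3.
The person in the black house is in house 2 (clue 2).
That leaves pink as the color for house 1.
By clue 1, the teacher is in house 2.
House 1's profession must be dentist (nothing else left).
So: house 1 = pink/dentist, house 2 = black/teacher, house 3 = yellow/writer, house 4 = white/nurse.

nurse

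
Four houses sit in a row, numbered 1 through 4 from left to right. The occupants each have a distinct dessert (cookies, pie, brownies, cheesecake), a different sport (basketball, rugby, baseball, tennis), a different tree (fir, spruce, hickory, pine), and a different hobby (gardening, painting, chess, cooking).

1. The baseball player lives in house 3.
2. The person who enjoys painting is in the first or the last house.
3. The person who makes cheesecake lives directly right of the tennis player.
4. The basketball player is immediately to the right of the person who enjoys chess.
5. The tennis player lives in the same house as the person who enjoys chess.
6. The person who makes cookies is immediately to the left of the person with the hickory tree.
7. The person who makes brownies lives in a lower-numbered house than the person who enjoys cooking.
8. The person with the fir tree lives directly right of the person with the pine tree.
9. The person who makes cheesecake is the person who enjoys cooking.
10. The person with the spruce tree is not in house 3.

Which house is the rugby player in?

4

From clue 1, the baseball player must be in house 3.
By clue 5, the tennis player is in house 1.
Clue 5 places the person who enjoys chess in house 1.
That leaves pie as the dessert for house 4.
From clue 3, the person who makes cheesecake must be in house 2.
The basketball player is in house 2 (clue 4).
By clue 9, the person who enjoys cooking is in house 2.
House 3's dessert must be cookies (nothing else left).
That leaves rugby as the sport for house 4.
That leaves gardening as the hobby for house 3.
That leaves painting as the hobby for house 4.
From clue 6, the person with the hickory tree must be in house 4.
The only dessert still possible for house 1 is brownies.
So house 3 gets fir for tree.
Clue 8: the person with the pine tree is in house 2.
House 1's tree must be spruce (nothing else left).
So: house 1 = brownies/tennis/spruce/chess, house 2 = cheesecake/basketball/pine/cooking, house 3 = cookies/baseball/fir/gardening, house 4 = pie/rugby/hickory/painting.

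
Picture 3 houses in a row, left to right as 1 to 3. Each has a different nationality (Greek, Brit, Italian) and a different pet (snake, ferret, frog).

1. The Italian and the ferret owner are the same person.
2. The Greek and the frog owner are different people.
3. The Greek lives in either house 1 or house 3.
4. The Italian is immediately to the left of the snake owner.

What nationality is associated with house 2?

Italian

The Greek is narrowed to house 1 or 3; consider each.
Placing it in house 1 leads to a contradiction, so it's in house 3.
House 3's pet must be snake (nothing else left).
From clue 4, the Italian must be in house 2.
The only nationality still possible for house 1 is Brit.
The ferret owner is in house 2 (clue 1).
The only pet still possible for house 1 is frog.
So: house 1 = Brit/frog, house 2 = Italian/ferret, house 3 = Greek/snake.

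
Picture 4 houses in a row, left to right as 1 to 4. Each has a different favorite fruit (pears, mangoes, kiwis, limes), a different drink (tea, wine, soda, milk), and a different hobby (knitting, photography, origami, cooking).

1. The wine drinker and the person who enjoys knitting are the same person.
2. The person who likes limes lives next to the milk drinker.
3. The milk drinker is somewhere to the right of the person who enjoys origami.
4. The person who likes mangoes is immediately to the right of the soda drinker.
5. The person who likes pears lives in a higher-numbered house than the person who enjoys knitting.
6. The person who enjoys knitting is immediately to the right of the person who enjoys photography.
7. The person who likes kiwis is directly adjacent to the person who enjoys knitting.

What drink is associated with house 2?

So house 4 gets cooking for hobby.
The person who likes pears is narrowed to house 3 or 4; consider each.
Placing it in house 3 leads to a contradiction, so it's in house 4.
The person who likes mangoes is narrowed to house 2 or 3; consider each.
Placing it in house 3 leads to a contradiction, so it's in house 2.
The soda drinker is in house 1 (clue 4).
The person who enjoys knitting is in house 2 (clue 7).
House 1 hobby: only photography fits.
House 3's hobby must be origami (nothing else left).
Clue 1 places the wine drinker in house 2.
By clue 3, the milk drinker is in house 4.
The only drink still possible for house 3 is tea.
Clue 2 places the person who likes limes in house 3.
That leaves kiwis as the favorite fruit for house 1.
So: house 1 = kiwis/soda/photography, house 2 = mangoes/wine/knitting, house 3 = limes/tea/origami, house 4 = pears/milk/cooking.

wine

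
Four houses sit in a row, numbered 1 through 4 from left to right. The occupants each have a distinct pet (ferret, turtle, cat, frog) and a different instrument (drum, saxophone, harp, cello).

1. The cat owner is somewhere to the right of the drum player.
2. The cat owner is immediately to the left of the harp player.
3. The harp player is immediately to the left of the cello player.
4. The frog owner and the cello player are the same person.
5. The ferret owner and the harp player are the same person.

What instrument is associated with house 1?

drum

From clue 3, the harp player must be in house 3.
Clue 3 places the cello player in house 4.
Clue 4: the frog owner is in house 4.
By clue 5, the ferret owner is in house 3.
That leaves turtle as the pet for house 1.
House 2's pet must be cat (nothing else left).
Clue 1: the drum player is in house 1.
So house 2 gets saxophone for instrument.
So: house 1 = turtle/drum, house 2 = cat/saxophone, house 3 = ferret/harp, house 4 = frog/cello.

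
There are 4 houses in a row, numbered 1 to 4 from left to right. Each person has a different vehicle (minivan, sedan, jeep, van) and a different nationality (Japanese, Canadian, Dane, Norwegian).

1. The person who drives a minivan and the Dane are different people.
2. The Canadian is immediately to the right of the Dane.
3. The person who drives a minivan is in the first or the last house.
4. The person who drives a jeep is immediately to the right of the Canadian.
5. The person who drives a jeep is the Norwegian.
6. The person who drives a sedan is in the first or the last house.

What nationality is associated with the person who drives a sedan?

Dane

The only vehicle still possible for house 2 is van.
That leaves jeep as the vehicle for house 3.
By clue 4, the Canadian is in house 2.
By clue 5, the Norwegian is in house 3.
House 1's nationality must be Dane (nothing else left).
House 4's nationality must be Japanese (nothing else left).
Clue 1 places the person who drives a minivan in house 4.
The only vehicle still possible for house 1 is sedan.
So: house 1 = sedan/Dane, house 2 = van/Canadian, house 3 = jeep/Norwegian, house 4 = minivan/Japanese.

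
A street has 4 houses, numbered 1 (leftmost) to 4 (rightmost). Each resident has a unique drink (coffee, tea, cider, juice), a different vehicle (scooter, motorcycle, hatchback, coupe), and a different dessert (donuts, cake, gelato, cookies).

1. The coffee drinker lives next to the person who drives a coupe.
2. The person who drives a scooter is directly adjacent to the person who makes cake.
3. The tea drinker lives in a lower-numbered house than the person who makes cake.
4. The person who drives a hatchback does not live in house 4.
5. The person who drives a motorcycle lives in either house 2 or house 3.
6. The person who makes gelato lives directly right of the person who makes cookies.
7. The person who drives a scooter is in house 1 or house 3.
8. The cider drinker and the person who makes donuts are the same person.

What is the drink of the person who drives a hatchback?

cider

So house 4 gets coupe for vehicle.
Clue 1: the coffee drinker is in house 3.
The tea drinker is narrowed to house 1 or 2; consider each.
Placing it in house 1 leads to a contradiction, so it's in house 2.
From clue 3, the person who makes cake must be in house 4.
Clue 2: the person who drives a scooter is in house 3.
The cider drinker is in house 1 (clue 8).
The person who makes donuts is in house 1 (clue 8).
So house 4 gets juice for drink.
That leaves hatchback as the vehicle for house 1.
So house 2 gets motorcycle for vehicle.
So house 2 gets cookies for dessert.
That leaves gelato as the dessert for house 3.
So: house 1 = cider/hatchback/donuts, house 2 = tea/motorcycle/cookies, house 3 = coffee/scooter/gelato, house 4 = juice/coupe/cake.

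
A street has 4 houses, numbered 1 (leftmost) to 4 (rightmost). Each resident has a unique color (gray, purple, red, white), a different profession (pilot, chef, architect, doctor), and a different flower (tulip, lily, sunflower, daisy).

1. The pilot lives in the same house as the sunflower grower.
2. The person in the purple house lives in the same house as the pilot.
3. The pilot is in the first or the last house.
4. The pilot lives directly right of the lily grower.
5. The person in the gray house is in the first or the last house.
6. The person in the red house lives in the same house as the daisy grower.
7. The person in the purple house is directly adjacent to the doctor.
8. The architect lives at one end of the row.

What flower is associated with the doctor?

By clue 4, the pilot is in house 4.
The lily grower is in house 3 (clue 4).
House 1's profession must be architect (nothing else left).
Clue 1: the sunflower grower is in house 4.
From clue 2, the person in the purple house must be in house 4.
By clue 7, the doctor is in house 3.
House 3 color: only white fits.
That leaves chef as the profession for house 2.
So house 1 gets gray for color.
The only color still possible for house 2 is red.
The daisy grower is in house 2 (clue 6).
The only flower still possible for house 1 is tulip.
So: house 1 = gray/architect/tulip, house 2 = red/chef/daisy, house 3 = white/doctor/lily, house 4 = purple/pilot/sunflower.

lily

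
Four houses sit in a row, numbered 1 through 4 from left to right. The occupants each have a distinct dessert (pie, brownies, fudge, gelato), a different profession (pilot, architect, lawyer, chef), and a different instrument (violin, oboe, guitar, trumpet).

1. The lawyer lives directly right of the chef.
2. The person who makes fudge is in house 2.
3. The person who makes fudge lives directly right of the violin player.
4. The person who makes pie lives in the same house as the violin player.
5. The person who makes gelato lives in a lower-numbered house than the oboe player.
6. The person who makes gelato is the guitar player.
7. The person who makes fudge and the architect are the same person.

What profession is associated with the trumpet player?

Clue 2 places the person who makes fudge in house 2.
From clue 3, the violin player must be in house 1.
Clue 4 places the person who makes pie in house 1.
By clue 7, the architect is in house 2.
House 3's dessert must be gelato (nothing else left).
House 4 dessert: only brownies fits.
Clue 1 places the lawyer in house 4.
By clue 1, the chef is in house 3.
Clue 5: the oboe player is in house 4.
By clue 6, the guitar player is in house 3.
So house 1 gets pilot for profession.
So house 2 gets trumpet for instrument.
So: house 1 = pie/pilot/violin, house 2 = fudge/architect/trumpet, house 3 = gelato/chef/guitar, house 4 = brownies/lawyer/oboe.

architect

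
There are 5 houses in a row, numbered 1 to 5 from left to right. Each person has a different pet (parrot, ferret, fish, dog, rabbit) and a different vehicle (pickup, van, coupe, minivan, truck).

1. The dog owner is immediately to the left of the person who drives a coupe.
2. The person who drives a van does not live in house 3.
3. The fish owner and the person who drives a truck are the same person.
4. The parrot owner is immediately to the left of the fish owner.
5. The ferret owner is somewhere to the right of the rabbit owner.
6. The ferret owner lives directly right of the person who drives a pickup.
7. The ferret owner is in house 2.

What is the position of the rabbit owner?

1

By clue 7, the ferret owner is in house 2.
House 5's pet must be fish (nothing else left).
The person who drives a truck is in house 5 (clue 3).
Clue 4 places the parrot owner in house 4.
By clue 5, the rabbit owner is in house 1.
By clue 6, the person who drives a pickup is in house 1.
That leaves dog as the pet for house 3.
House 3 vehicle: only minivan fits.
By clue 1, the person who drives a coupe is in house 4.
House 2 vehicle: only van fits.
So: house 1 = rabbit/pickup, house 2 = ferret/van, house 3 = dog/minivan, house 4 = parrot/coupe, house 5 = fish/truck.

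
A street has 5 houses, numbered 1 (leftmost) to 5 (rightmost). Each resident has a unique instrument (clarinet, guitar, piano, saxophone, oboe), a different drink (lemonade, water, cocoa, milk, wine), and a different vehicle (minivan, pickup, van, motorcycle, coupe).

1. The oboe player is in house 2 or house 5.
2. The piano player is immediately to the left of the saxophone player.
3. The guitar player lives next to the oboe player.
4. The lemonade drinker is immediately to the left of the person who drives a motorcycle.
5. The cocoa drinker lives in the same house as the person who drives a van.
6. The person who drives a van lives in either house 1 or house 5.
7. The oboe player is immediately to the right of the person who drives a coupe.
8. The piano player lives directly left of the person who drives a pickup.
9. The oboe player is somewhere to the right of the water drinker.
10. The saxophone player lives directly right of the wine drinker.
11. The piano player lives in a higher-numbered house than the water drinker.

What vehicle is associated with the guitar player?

coupe

The oboe player is narrowed to house 2 or 5; consider each.
Placing it in house 5 leads to a contradiction, so it's in house 2.
The person who drives a coupe is in house 1 (clue 7).
From clue 9, the water drinker must be in house 1.
The only drink still possible for house 5 is cocoa.
House 2's vehicle must be minivan (nothing else left).
So house 3 gets motorcycle for vehicle.
House 4's vehicle must be pickup (nothing else left).
That leaves van as the vehicle for house 5.
By clue 4, the lemonade drinker is in house 2.
By clue 8, the piano player is in house 3.
Clue 2: the saxophone player is in house 4.
By clue 10, the wine drinker is in house 3.
House 1 instrument: only guitar fits.
House 5's instrument must be clarinet (nothing else left).
So house 4 gets milk for drink.
So: house 1 = guitar/water/coupe, house 2 = oboe/lemonade/minivan, house 3 = piano/wine/motorcycle, house 4 = saxophone/milk/pickup, house 5 = clarinet/cocoa/van.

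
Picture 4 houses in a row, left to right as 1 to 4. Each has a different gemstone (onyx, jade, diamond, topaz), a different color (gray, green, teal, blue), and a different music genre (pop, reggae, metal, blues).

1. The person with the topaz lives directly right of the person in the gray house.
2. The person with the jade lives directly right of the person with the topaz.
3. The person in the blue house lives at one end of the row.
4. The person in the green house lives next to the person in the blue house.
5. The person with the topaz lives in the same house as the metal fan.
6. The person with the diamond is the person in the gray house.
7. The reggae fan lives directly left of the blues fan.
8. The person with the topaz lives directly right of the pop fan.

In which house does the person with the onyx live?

4

So house 4 gets blues for music genre.
Clue 7 places the reggae fan in house 3.
So house 1 gets pop for music genre.
House 2 music genre: only metal fits.
The person with the topaz is in house 2 (clue 5).
By clue 1, the person in the gray house is in house 1.
By clue 2, the person with the jade is in house 3.
The only gemstone still possible for house 1 is diamond.
House 4 gemstone: only onyx fits.
That leaves blue as the color for house 4.
From clue 4, the person in the green house must be in house 3.
House 2's color must be teal (nothing else left).
So: house 1 = diamond/gray/pop, house 2 = topaz/teal/metal, house 3 = jade/green/reggae, house 4 = onyx/blue/blues.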